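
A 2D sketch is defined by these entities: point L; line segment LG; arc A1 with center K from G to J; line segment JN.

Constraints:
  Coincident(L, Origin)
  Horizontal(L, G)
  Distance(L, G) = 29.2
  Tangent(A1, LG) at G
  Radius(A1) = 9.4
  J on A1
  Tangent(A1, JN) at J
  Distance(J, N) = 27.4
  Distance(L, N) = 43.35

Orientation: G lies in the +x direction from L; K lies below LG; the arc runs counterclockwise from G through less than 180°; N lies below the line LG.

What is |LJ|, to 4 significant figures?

22.25

L is at the origin; LG is horizontal with |LG| = 29.2 and G on the +x side, so G = (29.20, 0.000). Tangency of A1 to LG means the radius KG is perpendicular to LG, so K = G + (0, -9.4) = (29.20, -9.400). Since KJ ⟂ JN (tangency), |KN| = √(9.4² + 27.4²) = 28.97 regardless of where J sits on A1. So N lies on both circle(L, 43.35) and circle(K, 28.97); the below-LG intersection is N = (21.87, -37.43). J is the foot of the tangent from N: J = (19.83, -10.10).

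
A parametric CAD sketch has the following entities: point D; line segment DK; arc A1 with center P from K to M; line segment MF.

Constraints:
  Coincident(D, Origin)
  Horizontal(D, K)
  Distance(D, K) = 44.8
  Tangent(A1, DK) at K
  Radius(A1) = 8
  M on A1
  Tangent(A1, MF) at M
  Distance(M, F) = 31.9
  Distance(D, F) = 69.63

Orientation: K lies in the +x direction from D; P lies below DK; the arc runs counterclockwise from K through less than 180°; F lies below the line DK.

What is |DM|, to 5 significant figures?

40.662

D is at the origin; D and K share the same y with |DK| = 44.8 and K on the +x side, so K = (44.800, 0.0000). The tangent condition forces PK to be normal to DK, so P = K + (0, -8) = (44.800, -8.0000). Since PM ⟂ MF (tangency), |PF| = √(8.0² + 31.9²) = 32.888 regardless of where M sits on A1. So F lies on both circle(D, 69.63) and circle(P, 32.888); the below-DK intersection is F = (58.376, -37.955). M is the foot of the tangent from F: M = (38.536, -12.976).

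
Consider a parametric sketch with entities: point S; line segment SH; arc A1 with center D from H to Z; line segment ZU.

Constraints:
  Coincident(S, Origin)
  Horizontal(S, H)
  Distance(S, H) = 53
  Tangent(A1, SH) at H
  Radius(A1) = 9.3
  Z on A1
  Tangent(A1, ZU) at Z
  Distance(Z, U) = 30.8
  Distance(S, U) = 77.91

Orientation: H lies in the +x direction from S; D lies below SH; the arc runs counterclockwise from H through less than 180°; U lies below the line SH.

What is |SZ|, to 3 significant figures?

49.1

Checks: |DZ| = 9.300 ✓; ∠(DZ, ZU) = 90.00° ✓; |ZU| = 30.80 ✓; |SU| = 77.91 ✓.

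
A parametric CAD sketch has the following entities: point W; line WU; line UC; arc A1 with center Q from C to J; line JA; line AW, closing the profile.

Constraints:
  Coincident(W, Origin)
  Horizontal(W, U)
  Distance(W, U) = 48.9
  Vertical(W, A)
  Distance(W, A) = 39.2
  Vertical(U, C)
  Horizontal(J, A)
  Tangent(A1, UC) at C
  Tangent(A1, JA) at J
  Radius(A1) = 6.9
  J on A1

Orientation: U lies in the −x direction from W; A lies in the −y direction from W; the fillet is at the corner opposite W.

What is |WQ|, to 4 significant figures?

52.98

W is at the origin; W and U share the same y with |WU| = 48.9 and U on the −x side, so U = (-48.90, 0.000). W and A share the same x with |WA| = 39.2 and A on the −y side, so A = (0.000, -39.20). The virtual corner opposite W is at (-48.90, -39.20). The tangent condition forces QC to be normal to UC and the tangent condition forces QJ to be normal to JA, with radius 6.9, so the center Q sits 6.9 in from both sides at Q = (-42.00, -32.30). Then |WQ| = |Q − W| = 52.98.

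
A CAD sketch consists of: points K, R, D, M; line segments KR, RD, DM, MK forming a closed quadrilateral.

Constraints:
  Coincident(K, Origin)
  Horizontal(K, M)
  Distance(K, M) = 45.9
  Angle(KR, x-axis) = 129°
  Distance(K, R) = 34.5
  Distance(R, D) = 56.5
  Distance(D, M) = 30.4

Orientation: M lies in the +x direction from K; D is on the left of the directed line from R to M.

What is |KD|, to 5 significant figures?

44.824

Checks: |KM| = 45.90 ✓; |KR| = 34.50 ✓; |RD| = 56.50 ✓; |DM| = 30.40 ✓.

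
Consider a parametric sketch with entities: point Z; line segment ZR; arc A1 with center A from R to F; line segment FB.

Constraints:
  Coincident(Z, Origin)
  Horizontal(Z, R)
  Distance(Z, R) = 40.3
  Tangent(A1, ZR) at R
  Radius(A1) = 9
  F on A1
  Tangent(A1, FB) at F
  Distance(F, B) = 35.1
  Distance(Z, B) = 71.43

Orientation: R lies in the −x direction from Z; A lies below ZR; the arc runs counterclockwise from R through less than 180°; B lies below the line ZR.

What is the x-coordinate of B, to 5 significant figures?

-59.262

Checks: |AF| = 9.000 ✓; ∠(AF, FB) = 90.00° ✓; |FB| = 35.10 ✓; |ZB| = 71.43 ✓.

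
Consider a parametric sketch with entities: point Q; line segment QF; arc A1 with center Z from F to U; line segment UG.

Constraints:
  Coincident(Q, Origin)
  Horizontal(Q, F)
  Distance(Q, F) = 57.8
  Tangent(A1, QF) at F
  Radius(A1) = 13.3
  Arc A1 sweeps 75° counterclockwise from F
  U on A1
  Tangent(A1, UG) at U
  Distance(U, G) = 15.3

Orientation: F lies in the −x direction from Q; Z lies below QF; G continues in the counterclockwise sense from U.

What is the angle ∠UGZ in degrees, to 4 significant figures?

41.00°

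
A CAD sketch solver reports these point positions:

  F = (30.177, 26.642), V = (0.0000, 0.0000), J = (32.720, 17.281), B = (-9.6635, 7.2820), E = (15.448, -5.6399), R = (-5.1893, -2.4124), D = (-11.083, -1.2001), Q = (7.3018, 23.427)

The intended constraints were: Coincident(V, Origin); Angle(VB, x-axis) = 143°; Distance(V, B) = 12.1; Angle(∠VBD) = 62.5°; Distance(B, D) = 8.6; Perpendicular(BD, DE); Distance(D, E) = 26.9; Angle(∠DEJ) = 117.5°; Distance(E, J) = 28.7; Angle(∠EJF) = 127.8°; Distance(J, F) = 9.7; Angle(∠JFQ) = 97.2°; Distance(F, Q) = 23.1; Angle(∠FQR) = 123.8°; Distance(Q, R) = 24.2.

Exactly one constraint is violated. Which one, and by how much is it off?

Distance(Q, R) = 24.2 — off by 4.50.

V = (0.00, 0.00) ✓; VB at 143.0° ✓; |VB| = 12.10 ✓; ∠VBD = 62.50° ✓; |BD| = 8.600 ✓; ∠(BD, DE) = 90.00° ✓; |DE| = 26.90 ✓; ∠DEJ = 117.5° ✓; |EJ| = 28.70 ✓; ∠EJF = 127.8° ✓; |JF| = 9.700 ✓; ∠JFQ = 97.20° ✓; |FQ| = 23.10 ✓; ∠FQR = 123.8° ✓; |QR| = 28.70 ✗.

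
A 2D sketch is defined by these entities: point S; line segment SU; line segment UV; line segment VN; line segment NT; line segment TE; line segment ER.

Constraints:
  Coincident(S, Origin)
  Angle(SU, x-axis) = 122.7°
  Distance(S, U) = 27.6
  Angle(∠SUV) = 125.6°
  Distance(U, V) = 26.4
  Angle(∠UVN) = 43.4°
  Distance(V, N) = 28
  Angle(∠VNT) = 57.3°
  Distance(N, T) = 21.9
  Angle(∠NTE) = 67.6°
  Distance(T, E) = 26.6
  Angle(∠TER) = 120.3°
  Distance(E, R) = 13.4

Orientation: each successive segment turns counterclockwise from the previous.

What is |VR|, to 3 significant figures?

16.9

∠NTE = 67.6° gives TE at -171° from the x-axis; with |TE| = 26.6, E = (-43.1, 21.5). ∠TER = 120.3° gives ER at -111° from the x-axis; with |ER| = 13.4, R = (-48.0, 9.07). Then |VR| = |R − V| = 16.9.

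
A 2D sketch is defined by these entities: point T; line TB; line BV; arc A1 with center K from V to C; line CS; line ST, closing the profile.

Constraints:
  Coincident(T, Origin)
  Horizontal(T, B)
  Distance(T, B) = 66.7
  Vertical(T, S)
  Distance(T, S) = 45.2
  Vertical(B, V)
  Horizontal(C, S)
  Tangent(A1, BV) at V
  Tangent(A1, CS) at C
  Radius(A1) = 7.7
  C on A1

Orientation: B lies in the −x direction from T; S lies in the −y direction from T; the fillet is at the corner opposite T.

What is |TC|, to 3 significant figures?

74.3

T is at the origin; T and B share the same y with |TB| = 66.7 and B on the −x side, so B = (-66.7, 0.00). T and S share the same x with |TS| = 45.2 and S on the −y side, so S = (0.00, -45.2). The virtual corner opposite T is at (-66.7, -45.2). The tangent condition forces KV to be normal to BV and the tangent condition forces KC to be normal to CS, with radius 7.7, so the center K sits 7.7 in from both sides at K = (-59.0, -37.5). That places the tangent points at V = (-66.7, -37.5) on BV and C = (-59.0, -45.2) on CS. Then |TC| = |C − T| = 74.3.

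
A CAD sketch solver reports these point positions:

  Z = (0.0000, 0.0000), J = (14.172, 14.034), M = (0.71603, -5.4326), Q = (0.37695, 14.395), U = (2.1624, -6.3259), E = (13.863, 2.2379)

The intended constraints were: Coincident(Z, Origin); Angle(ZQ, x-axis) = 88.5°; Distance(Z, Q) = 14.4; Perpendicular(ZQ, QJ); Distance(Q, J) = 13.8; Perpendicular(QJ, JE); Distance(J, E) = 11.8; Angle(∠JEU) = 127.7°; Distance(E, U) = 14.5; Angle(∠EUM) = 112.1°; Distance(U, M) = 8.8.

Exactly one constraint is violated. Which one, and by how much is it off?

Distance(U, M) = 8.8 — off by 7.10.

Z = (0.00, 0.00) ✓; ZQ at 88.50° ✓; |ZQ| = 14.40 ✓; ∠(ZQ, QJ) = 90.00° ✓; |QJ| = 13.80 ✓; ∠(QJ, JE) = 90.00° ✓; |JE| = 11.80 ✓; ∠JEU = 127.7° ✓; |EU| = 14.50 ✓; ∠EUM = 112.1° ✓; |UM| = 1.700 ✗.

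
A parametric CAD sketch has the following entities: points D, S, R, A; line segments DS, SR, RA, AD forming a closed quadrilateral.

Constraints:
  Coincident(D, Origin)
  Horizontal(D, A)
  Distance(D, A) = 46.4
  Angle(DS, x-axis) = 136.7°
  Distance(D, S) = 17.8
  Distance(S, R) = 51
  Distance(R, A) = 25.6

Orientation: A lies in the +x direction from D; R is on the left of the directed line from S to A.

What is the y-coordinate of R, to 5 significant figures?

23.705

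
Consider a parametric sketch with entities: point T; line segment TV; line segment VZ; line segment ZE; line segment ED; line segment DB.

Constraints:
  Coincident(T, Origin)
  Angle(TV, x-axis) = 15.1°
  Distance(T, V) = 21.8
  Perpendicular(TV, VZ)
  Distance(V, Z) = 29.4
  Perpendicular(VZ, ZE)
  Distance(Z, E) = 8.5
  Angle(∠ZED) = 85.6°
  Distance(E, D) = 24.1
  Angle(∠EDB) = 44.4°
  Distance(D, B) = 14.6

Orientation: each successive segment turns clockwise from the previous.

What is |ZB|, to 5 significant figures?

13.132

T is at the origin; TV runs at 15.1° with length 21.8, so V = (21.047, 5.6790). TV ⟂ VZ, so VZ runs at -74.900°; with |VZ| = 29.4, Z = (28.706, -22.706). VZ ⟂ ZE, so ZE runs at -164.90°; with |ZE| = 8.5, E = (20.500, -24.920). ∠ZED = 85.6° gives ED at 100.70° from the x-axis; with |ED| = 24.1, D = (16.025, -1.2392). ∠EDB = 44.4° gives DB at -34.900° from the x-axis; with |DB| = 14.6, B = (27.999, -9.5925). Then |ZB| = |B − Z| = 13.132.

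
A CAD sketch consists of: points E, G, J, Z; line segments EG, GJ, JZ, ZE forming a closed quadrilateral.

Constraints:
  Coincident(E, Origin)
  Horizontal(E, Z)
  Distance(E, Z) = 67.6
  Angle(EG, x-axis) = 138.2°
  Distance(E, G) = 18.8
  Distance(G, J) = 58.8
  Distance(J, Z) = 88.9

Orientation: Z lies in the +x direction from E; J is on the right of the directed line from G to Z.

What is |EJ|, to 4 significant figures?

46.78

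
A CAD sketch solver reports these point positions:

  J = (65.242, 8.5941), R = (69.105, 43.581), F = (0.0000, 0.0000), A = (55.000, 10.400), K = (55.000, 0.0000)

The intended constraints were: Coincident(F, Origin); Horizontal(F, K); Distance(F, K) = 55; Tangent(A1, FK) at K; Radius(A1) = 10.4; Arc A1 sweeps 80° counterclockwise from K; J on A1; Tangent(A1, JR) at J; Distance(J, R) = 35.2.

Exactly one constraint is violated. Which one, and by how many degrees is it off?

Tangent(A1, JR) at J — off by 3.70°.

F = (0.00, 0.00) ✓; F.y = 0.00, K.y = 0.00 ✓; |FK| = 55.00 ✓; ∠(AK, KF) = 90.00° ✓; |AK| = 10.40 ✓; bearing(A→J) − bearing(A→K) = 80.00° ✓; |AJ| = 10.40 ✓; ∠(AJ, JR) = 86.30° ✗; |JR| = 35.20 ✓.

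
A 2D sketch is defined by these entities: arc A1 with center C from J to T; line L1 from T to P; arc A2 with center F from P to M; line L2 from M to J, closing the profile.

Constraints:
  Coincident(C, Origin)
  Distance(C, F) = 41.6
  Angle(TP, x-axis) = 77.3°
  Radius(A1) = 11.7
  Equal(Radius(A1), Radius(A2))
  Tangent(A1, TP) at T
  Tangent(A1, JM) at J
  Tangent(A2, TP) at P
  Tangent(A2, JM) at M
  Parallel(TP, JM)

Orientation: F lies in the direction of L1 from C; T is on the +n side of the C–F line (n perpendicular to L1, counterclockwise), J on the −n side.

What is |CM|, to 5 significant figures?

43.214

Tangency of A1 to both parallel lines with radius 11.7 puts T and J at C ± 11.7·n: T = (-11.414, 2.5722), J = (11.414, -2.5722). Equal radii place P and M the same way about F: P = F + 11.7·n = (-2.2682, 43.154), M = F − 11.7·n = (20.559, 38.010). Then |CM| = |M − C| = 43.214.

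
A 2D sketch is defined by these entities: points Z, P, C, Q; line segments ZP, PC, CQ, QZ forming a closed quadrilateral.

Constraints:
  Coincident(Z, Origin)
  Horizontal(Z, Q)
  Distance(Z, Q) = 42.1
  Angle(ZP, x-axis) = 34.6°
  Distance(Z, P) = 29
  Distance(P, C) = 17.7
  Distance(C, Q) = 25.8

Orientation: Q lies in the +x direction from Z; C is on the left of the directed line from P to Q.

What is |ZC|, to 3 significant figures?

46.7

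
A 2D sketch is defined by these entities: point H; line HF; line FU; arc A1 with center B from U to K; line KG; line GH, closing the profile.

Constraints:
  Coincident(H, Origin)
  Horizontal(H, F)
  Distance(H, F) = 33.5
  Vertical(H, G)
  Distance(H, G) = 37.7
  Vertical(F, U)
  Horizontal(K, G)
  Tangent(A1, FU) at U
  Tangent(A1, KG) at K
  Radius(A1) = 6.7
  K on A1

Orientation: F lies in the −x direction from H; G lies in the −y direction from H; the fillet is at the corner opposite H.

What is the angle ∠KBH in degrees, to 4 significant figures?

139.2°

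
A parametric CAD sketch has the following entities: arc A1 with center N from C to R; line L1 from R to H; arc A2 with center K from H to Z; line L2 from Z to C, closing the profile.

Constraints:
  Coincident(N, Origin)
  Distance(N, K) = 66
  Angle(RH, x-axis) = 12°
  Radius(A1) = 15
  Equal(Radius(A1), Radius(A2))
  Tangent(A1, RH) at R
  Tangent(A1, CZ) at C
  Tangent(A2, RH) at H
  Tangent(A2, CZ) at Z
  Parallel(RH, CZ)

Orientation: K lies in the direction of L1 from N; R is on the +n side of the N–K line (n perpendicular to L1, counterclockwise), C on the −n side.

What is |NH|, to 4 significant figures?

67.68

Tangency of A1 to both parallel lines with radius 15.0 puts R and C at N ± 15.0·n: R = (-3.119, 14.67), C = (3.119, -14.67). Equal radii place H and Z the same way about K: H = K + 15.0·n = (61.44, 28.39), Z = K − 15.0·n = (67.68, -0.9500). Then |NH| = |H − N| = 67.68.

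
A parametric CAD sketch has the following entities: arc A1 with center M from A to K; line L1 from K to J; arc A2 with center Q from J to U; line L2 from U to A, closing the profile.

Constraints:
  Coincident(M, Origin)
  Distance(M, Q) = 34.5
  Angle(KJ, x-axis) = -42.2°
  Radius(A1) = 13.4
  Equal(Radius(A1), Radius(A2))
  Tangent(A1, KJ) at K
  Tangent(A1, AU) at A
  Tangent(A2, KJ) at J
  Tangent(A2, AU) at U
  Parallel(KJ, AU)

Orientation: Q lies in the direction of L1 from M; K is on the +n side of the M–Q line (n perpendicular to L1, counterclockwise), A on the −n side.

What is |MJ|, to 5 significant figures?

37.011

Tangency of A1 to both parallel lines with radius 13.4 puts K and A at M ± 13.4·n: K = (9.0011, 9.9268), A = (-9.0011, -9.9268). Equal radii place J and U the same way about Q: J = Q + 13.4·n = (34.559, -13.248), U = Q − 13.4·n = (16.557, -33.101). Then |MJ| = |J − M| = 37.011.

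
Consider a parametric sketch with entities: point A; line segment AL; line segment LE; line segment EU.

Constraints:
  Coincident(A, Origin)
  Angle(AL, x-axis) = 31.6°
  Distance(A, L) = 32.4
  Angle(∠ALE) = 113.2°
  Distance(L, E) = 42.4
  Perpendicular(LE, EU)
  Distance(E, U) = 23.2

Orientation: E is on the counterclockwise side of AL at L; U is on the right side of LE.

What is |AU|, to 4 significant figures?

76.48

A is at the origin; AL runs at 31.6° with length 32.4, so L = 32.4·(cos 31.6°, sin 31.6°) = (27.60, 16.98). ∠ALE = 113.2°, so LE runs at 31.6° + (180° − 113.2°) = 98.40° from the x-axis; with |LE| = 42.4, E = L + 42.4·(cos 98.40°, sin 98.40°) = (21.40, 58.92). LE ⟂ EU; with |EU| = 23.2 on the right of LE, U = E + 23.2·(0.9893, 0.1461) = (44.35, 62.31). Then |AU| = |U − A| = 76.48.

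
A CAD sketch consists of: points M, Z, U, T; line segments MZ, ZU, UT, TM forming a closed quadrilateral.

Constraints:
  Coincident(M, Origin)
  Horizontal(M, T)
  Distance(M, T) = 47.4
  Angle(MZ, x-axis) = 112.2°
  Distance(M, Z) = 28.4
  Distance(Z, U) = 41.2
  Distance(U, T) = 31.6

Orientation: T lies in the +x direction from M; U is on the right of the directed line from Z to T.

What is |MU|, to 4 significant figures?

16.91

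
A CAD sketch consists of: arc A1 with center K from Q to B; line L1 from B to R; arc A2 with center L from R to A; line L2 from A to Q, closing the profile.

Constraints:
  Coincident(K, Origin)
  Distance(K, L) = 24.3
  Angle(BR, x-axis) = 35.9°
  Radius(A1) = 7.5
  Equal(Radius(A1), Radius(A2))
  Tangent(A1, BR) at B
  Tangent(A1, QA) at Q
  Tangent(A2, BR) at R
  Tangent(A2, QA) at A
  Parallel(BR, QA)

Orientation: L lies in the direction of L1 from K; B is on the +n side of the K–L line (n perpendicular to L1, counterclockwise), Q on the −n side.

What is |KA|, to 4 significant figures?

25.43

The slot axis is L1's direction at 35.9°, so u = (cos 35.9°, sin 35.9°) = (0.8100, 0.5864) and n = (−sin 35.9°, cos 35.9°) = (-0.5864, 0.8100). K is at the origin and L lies 24.3 along u from K, so L = 24.3·u = (19.68, 14.25). Tangency of A1 to both parallel lines with radius 7.5 puts B and Q at K ± 7.5·n: B = (-4.398, 6.075), Q = (4.398, -6.075). Equal radii place R and A the same way about L: R = L + 7.5·n = (15.29, 20.32), A = L − 7.5·n = (24.08, 8.174). Then |KA| = |A − K| = 25.43.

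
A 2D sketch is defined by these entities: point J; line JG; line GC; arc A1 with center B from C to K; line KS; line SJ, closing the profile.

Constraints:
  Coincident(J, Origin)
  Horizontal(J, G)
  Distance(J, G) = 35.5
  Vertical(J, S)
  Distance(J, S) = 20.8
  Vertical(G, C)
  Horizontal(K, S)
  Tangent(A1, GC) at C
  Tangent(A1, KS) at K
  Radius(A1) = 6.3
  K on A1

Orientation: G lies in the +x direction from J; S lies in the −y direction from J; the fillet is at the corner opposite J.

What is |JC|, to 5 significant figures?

38.347

J is at the origin; JG is horizontal with |JG| = 35.5 and G on the +x side, so G = (35.500, 0.0000). JS is vertical with |JS| = 20.8 and S on the −y side, so S = (0.0000, -20.800). The virtual corner opposite J is at (35.500, -20.800). The tangent condition forces BC to be normal to GC and A1 meets KS tangentially, so BK is at right angles to KS, with radius 6.3, so the center B sits 6.3 in from both sides at B = (29.200, -14.500). That places the tangent points at C = (35.500, -14.500) on GC and K = (29.200, -20.800) on KS. Then |JC| = |C − J| = 38.347.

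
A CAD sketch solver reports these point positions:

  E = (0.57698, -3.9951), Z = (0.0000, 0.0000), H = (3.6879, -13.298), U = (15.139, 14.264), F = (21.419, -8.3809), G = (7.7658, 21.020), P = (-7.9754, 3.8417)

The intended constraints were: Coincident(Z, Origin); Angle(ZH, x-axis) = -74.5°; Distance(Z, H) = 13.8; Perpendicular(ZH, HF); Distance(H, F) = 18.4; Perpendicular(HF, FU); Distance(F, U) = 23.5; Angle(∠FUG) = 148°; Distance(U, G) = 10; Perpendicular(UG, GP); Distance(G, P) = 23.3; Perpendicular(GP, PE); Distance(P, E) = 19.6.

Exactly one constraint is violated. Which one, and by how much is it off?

Distance(P, E) = 19.6 — off by 8.00.

Z = (0.00, 0.00) ✓; ZH at -74.50° ✓; |ZH| = 13.80 ✓; ∠(ZH, HF) = 90.00° ✓; |HF| = 18.40 ✓; ∠(HF, FU) = 90.00° ✓; |FU| = 23.50 ✓; ∠FUG = 148.0° ✓; |UG| = 10.00 ✓; ∠(UG, GP) = 90.00° ✓; |GP| = 23.30 ✓; ∠(GP, PE) = 90.00° ✓; |PE| = 11.60 ✗.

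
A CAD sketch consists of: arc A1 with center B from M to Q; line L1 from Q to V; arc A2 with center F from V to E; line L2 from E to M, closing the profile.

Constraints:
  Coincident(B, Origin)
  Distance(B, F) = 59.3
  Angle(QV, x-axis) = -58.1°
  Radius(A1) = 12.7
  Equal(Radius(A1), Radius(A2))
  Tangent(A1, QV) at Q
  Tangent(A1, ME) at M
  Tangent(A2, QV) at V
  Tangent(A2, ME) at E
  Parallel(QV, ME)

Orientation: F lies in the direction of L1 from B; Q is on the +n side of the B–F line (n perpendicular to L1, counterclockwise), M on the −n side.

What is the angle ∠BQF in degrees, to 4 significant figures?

77.91°

The slot axis is L1's direction at -58.1°, so u = (cos -58.1°, sin -58.1°) = (0.5284, -0.8490) and n = (−sin -58.1°, cos -58.1°) = (0.8490, 0.5284). B is at the origin and F lies 59.3 along u from B, so F = 59.3·u = (31.34, -50.34). Tangency of A1 to both parallel lines with radius 12.7 puts Q and M at B ± 12.7·n: Q = (10.78, 6.711), M = (-10.78, -6.711). Then cos ∠BQF = QB·QF / (|QB||QF|), giving 77.91°.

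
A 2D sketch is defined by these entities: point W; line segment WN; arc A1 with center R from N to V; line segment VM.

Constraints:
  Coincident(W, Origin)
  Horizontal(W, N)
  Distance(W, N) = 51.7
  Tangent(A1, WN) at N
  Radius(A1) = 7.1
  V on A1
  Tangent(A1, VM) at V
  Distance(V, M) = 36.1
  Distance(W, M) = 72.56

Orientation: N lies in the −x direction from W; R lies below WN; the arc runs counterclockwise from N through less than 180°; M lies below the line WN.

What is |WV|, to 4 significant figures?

59.24

Checks: |RV| = 7.100 ✓; ∠(RV, VM) = 90.00° ✓; |VM| = 36.10 ✓; |WM| = 72.56 ✓.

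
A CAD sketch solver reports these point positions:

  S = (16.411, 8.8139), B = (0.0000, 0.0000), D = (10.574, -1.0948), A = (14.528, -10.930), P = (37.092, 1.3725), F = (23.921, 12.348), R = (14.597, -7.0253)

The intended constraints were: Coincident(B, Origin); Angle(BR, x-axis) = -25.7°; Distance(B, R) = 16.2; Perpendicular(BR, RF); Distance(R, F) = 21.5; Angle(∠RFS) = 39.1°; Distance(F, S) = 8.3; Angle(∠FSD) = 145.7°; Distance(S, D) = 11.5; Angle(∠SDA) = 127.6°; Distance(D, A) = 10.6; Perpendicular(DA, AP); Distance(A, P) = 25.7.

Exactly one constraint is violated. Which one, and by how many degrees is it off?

Perpendicular(DA, AP) — off by 6.70°.

B = (0.00, 0.00) ✓; BR at -25.70° ✓; |BR| = 16.20 ✓; ∠(BR, RF) = 90.00° ✓; |RF| = 21.50 ✓; ∠RFS = 39.10° ✓; |FS| = 8.300 ✓; ∠FSD = 145.7° ✓; |SD| = 11.50 ✓; ∠SDA = 127.6° ✓; |DA| = 10.60 ✓; ∠(DA, AP) = 96.70° ✗; |AP| = 25.70 ✓.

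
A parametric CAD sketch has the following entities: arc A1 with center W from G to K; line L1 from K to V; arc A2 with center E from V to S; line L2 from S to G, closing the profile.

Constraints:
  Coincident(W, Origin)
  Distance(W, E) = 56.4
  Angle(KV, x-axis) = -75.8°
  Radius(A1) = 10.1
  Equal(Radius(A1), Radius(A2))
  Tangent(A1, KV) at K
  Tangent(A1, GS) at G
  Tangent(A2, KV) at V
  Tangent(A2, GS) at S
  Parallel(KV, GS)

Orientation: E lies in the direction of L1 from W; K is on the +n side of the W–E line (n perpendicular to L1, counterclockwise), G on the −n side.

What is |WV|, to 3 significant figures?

57.3

Tangency of A1 to both parallel lines with radius 10.1 puts K and G at W ± 10.1·n: K = (9.79, 2.48), G = (-9.79, -2.48). Equal radii place V and S the same way about E: V = E + 10.1·n = (23.6, -52.2), S = E − 10.1·n = (4.04, -57.2). Then |WV| = |V − W| = 57.3.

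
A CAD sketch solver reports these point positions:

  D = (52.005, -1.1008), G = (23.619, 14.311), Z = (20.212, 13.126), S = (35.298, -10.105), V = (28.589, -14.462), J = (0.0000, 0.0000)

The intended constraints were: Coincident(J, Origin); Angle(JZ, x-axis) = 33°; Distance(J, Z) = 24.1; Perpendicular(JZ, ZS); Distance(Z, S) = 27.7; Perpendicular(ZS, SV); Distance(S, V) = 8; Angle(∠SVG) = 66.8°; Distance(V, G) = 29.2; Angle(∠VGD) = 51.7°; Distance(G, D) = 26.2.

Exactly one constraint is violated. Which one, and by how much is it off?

Distance(G, D) = 26.2 — off by 6.10.

J = (0.00, 0.00) ✓; JZ at 33.00° ✓; |JZ| = 24.10 ✓; ∠(JZ, ZS) = 90.00° ✓; |ZS| = 27.70 ✓; ∠(ZS, SV) = 90.00° ✓; |SV| = 8.000 ✓; ∠SVG = 66.80° ✓; |VG| = 29.20 ✓; ∠VGD = 51.70° ✓; |GD| = 32.30 ✗.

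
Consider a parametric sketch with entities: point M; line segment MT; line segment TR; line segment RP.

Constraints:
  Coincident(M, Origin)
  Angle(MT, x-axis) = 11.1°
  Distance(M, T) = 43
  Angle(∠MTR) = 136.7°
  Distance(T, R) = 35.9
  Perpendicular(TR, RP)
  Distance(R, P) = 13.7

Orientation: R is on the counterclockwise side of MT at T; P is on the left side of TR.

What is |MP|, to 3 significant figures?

69.0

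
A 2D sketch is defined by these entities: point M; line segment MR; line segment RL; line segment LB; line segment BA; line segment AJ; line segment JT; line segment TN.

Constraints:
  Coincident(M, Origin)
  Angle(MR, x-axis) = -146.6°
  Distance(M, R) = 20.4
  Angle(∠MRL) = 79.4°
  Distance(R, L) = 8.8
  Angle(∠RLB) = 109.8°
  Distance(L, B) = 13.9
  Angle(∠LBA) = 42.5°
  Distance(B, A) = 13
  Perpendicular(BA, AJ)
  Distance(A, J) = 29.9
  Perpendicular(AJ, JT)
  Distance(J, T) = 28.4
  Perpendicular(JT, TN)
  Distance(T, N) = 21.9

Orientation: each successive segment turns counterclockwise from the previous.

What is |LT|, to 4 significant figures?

32.84

The perpendicularity gives AJ at right angles to BA, so AJ runs at -108.3°; with |AJ| = 29.9, J = (-19.97, -36.17). The perpendicularity gives JT at right angles to AJ, so JT runs at -18.30°; with |JT| = 28.4, T = (6.993, -45.09). Then |LT| = |T − L| = 32.84.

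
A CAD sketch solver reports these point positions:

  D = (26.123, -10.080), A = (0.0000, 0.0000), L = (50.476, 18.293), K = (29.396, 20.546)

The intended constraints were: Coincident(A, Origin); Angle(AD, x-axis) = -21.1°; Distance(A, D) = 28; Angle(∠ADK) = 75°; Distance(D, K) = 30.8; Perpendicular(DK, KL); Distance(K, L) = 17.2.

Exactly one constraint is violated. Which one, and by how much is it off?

Distance(K, L) = 17.2 — off by 4.00.

A = (0.00, 0.00) ✓; AD at -21.10° ✓; |AD| = 28.00 ✓; ∠ADK = 75.00° ✓; |DK| = 30.80 ✓; ∠(DK, KL) = 90.00° ✓; |KL| = 21.20 ✗.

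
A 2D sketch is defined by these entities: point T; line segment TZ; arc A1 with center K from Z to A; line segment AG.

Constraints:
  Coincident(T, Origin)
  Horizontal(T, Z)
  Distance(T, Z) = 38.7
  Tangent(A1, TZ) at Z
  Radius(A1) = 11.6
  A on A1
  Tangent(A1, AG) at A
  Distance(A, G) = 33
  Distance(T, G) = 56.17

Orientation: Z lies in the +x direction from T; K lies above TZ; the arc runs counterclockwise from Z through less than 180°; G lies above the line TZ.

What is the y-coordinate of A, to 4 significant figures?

17.40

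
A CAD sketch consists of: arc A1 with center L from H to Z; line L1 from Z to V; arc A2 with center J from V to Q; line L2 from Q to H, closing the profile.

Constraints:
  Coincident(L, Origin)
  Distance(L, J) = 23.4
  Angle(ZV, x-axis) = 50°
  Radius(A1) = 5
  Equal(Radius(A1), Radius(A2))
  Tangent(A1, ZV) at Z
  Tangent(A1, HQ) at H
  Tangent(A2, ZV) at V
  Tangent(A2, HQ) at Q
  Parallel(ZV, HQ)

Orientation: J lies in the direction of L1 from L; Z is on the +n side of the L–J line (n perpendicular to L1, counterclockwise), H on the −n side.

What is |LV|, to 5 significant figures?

23.928

The slot axis is L1's direction at 50.0°, so u = (cos 50.0°, sin 50.0°) = (0.64279, 0.76604) and n = (−sin 50.0°, cos 50.0°) = (-0.76604, 0.64279). L is at the origin and J lies 23.4 along u from L, so J = 23.4·u = (15.041, 17.925). Tangency of A1 to both parallel lines with radius 5.0 puts Z and H at L ± 5.0·n: Z = (-3.8302, 3.2139), H = (3.8302, -3.2139). Equal radii place V and Q the same way about J: V = J + 5.0·n = (11.211, 21.139), Q = J − 5.0·n = (18.871, 14.712). Then |LV| = |V − L| = 23.928.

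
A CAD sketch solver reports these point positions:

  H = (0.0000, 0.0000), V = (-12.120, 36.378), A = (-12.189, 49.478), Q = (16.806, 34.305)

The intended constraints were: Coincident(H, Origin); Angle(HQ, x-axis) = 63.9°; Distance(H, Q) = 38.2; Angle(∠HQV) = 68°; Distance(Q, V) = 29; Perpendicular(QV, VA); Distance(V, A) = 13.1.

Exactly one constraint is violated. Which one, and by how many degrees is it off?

Perpendicular(QV, VA) — off by 4.40°.

H = (0.00, 0.00) ✓; HQ at 63.90° ✓; |HQ| = 38.20 ✓; ∠HQV = 68.00° ✓; |QV| = 29.00 ✓; ∠(QV, VA) = 85.60° ✗; |VA| = 13.10 ✓.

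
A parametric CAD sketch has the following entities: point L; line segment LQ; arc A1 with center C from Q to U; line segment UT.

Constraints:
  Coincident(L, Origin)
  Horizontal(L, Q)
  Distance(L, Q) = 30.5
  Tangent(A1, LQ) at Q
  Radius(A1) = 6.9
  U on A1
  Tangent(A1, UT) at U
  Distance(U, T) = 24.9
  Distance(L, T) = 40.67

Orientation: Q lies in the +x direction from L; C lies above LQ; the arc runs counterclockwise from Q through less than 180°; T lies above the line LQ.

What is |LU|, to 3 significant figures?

38.0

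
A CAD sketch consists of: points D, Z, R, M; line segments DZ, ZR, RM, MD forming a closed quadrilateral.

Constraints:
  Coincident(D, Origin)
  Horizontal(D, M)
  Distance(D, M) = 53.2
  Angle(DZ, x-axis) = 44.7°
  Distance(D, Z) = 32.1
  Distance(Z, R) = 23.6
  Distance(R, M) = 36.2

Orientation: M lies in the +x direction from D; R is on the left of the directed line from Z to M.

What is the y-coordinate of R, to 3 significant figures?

34.7

D is at the origin; DM is horizontal with |DM| = 53.2 and M in +x, so M = (53.2, 0). DZ runs at 44.7° with |DZ| = 32.1, so Z = (22.8, 22.6). R is determined by |ZR| = 23.6 and |RM| = 36.2 together: it lies at the intersection of circle(Z, 23.6) and circle(M, 36.2). With |ZM| = 37.9, the foot of the radical line on ZM is 8.97 from Z and the perpendicular offset is √(23.6² − 8.97²) = 21.8. Taking the left-of-ZM solution: R = (43.0, 34.7).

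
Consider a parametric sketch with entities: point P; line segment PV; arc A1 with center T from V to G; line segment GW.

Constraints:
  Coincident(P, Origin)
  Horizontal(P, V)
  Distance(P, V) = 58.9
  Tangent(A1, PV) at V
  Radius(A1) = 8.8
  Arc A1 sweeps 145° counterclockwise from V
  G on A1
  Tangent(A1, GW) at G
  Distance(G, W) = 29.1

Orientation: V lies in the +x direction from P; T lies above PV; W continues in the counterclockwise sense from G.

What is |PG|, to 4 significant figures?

65.92

P is at the origin; PV is horizontal with |PV| = 58.9 and V on the +x side, so V = (58.90, 0.000). Tangency of A1 to PV means the radius TV is perpendicular to PV, so T = V + (0, 8.8) = (58.90, 8.800). On A1, V sits at bearing -90° from T; a 145° counterclockwise sweep puts G at bearing 55°, so G = T + 8.8·(cos 55°, sin 55°) = (63.95, 16.01). Then |PG| = |G − P| = 65.92.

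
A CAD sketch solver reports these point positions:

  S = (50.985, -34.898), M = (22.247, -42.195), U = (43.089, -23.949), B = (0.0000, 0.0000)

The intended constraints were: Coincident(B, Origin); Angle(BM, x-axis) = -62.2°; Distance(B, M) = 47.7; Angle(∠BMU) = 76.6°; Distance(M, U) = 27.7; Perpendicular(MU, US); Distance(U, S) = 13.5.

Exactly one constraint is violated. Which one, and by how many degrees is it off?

Perpendicular(MU, US) — off by 5.40°.

B = (0.00, 0.00) ✓; BM at -62.20° ✓; |BM| = 47.70 ✓; ∠BMU = 76.60° ✓; |MU| = 27.70 ✓; ∠(MU, US) = 95.40° ✗; |US| = 13.50 ✓.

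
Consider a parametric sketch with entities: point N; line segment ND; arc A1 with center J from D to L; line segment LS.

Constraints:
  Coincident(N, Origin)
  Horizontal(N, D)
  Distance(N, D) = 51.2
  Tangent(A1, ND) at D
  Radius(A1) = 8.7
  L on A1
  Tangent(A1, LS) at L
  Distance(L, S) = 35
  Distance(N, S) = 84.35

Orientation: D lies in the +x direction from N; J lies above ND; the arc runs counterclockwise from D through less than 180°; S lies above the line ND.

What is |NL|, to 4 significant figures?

58.66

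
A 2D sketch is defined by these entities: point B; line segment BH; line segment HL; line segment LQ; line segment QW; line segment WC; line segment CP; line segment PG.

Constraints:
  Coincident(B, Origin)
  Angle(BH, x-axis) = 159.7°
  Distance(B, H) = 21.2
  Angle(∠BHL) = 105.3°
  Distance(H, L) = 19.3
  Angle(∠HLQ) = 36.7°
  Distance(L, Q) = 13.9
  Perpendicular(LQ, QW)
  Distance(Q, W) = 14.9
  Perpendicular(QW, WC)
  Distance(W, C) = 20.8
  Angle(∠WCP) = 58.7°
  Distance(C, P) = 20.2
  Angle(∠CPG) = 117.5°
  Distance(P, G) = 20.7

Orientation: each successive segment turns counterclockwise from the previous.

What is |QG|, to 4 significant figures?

10.40

B is at the origin; BH runs at 159.7° with length 21.2, so H = (-19.88, 7.355). ∠BHL = 105.3° gives HL at -125.6° from the x-axis; with |HL| = 19.3, L = (-31.12, -8.338). ∠HLQ = 36.7° gives LQ at 17.70° from the x-axis; with |LQ| = 13.9, Q = (-17.88, -4.112). LQ ⟂ QW, so QW runs at 107.7°; with |QW| = 14.9, W = (-22.41, 10.08). The perpendicularity gives WC at right angles to QW, so WC runs at -162.3°; with |WC| = 20.8, C = (-42.22, 3.759). ∠WCP = 58.7° gives CP at -41.00° from the x-axis; with |CP| = 20.2, P = (-26.98, -9.493). ∠CPG = 117.5° gives PG at 21.50° from the x-axis; with |PG| = 20.7, G = (-7.717, -1.907). Then |QG| = |G − Q| = 10.40.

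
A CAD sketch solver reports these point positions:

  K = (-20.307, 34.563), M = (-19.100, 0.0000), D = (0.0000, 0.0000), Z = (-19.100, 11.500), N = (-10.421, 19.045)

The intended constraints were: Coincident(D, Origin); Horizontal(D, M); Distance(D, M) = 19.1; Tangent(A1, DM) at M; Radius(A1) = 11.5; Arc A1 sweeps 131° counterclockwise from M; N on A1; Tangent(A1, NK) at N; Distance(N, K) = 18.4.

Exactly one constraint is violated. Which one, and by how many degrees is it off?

Tangent(A1, NK) at N — off by 8.50°.

D = (0.00, 0.00) ✓; D.y = 0.00, M.y = 0.00 ✓; |DM| = 19.10 ✓; ∠(ZM, MD) = 90.00° ✓; |ZM| = 11.50 ✓; bearing(Z→N) − bearing(Z→M) = 131.0° ✓; |ZN| = 11.50 ✓; ∠(ZN, NK) = 98.50° ✗; |NK| = 18.40 ✓.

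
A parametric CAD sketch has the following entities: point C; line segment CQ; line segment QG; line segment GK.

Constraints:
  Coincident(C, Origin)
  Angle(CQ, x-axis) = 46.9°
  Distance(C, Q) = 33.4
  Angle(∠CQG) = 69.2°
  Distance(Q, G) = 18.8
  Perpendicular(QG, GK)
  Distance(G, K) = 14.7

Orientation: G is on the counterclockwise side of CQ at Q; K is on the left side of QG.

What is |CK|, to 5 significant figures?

17.921

C is at the origin; CQ runs at 46.9° with length 33.4, so Q = 33.4·(cos 46.9°, sin 46.9°) = (22.821, 24.387). ∠CQG = 69.2°, so QG runs at 46.9° + (180° − 69.2°) = 157.70° from the x-axis; with |QG| = 18.8, G = Q + 18.8·(cos 157.70°, sin 157.70°) = (5.4274, 31.521). QG is perpendicular to GK; with |GK| = 14.7 on the left of QG, K = G + 14.7·(-0.37946, -0.92521) = (-0.15060, 17.921). Then |CK| = |K − C| = 17.921.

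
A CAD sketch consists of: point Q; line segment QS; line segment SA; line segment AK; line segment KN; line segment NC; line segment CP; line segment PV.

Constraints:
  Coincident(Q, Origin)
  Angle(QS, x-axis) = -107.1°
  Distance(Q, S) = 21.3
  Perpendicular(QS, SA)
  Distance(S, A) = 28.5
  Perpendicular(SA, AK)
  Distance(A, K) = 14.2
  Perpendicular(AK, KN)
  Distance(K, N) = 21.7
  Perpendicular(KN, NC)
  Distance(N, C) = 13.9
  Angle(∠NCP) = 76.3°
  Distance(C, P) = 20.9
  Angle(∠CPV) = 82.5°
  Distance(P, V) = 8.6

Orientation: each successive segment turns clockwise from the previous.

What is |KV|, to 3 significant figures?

4.60

Q is at the origin; QS runs at -107.1° with length 21.3, so S = (-6.26, -20.4). The perpendicularity gives SA at right angles to QS, so SA runs at 163°; with |SA| = 28.5, A = (-33.5, -12.0). SA is perpendicular to AK, so AK runs at 72.9°; with |AK| = 14.2, K = (-29.3, 1.59). AK ⟂ KN, so KN runs at -17.1°; with |KN| = 21.7, N = (-8.59, -4.79). The perpendicularity gives NC at right angles to KN, so NC runs at -107°; with |NC| = 13.9, C = (-12.7, -18.1). ∠NCP = 76.3° gives CP at 149° from the x-axis; with |CP| = 20.9, P = (-30.6, -7.37). ∠CPV = 82.5° gives PV at 51.7° from the x-axis; with |PV| = 8.6, V = (-25.3, -0.621). Then |KV| = |V − K| = 4.60.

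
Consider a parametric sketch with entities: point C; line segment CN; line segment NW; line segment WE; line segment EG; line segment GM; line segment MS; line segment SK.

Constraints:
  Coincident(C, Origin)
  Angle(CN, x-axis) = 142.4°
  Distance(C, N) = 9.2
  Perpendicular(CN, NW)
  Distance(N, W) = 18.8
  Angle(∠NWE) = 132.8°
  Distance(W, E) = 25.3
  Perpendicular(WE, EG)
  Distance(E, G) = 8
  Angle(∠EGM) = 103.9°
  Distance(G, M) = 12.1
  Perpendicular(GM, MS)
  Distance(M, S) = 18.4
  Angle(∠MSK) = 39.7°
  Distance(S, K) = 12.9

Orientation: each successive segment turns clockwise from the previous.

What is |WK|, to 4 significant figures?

19.53

The perpendicularity gives MS at right angles to GM, so MS runs at 109.1°; with |MS| = 18.4, S = (12.65, 28.26). ∠MSK = 39.7° gives SK at -31.20° from the x-axis; with |SK| = 12.9, K = (23.68, 21.58). Then |WK| = |K − W| = 19.53.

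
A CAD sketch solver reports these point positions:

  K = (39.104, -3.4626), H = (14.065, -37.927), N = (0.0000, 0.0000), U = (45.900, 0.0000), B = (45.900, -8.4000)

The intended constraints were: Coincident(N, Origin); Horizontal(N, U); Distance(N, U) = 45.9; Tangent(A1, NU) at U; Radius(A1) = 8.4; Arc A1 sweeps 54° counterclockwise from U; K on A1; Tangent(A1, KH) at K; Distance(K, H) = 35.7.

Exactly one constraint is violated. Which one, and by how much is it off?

Distance(K, H) = 35.7 — off by 6.90.

N = (0.00, 0.00) ✓; N.y = 0.00, U.y = 0.00 ✓; |NU| = 45.90 ✓; ∠(BU, UN) = 90.00° ✓; |BU| = 8.400 ✓; bearing(B→K) − bearing(B→U) = 54.00° ✓; |BK| = 8.400 ✓; ∠(BK, KH) = 90.00° ✓; |KH| = 42.60 ✗.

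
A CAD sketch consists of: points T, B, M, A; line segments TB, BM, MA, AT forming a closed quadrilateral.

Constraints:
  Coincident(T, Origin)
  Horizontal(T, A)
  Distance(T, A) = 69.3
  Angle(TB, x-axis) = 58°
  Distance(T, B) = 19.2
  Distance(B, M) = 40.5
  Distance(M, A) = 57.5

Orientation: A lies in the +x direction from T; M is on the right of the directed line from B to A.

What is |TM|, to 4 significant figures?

29.07

Checks: |BM| = 40.50 ✓; |MA| = 57.50 ✓.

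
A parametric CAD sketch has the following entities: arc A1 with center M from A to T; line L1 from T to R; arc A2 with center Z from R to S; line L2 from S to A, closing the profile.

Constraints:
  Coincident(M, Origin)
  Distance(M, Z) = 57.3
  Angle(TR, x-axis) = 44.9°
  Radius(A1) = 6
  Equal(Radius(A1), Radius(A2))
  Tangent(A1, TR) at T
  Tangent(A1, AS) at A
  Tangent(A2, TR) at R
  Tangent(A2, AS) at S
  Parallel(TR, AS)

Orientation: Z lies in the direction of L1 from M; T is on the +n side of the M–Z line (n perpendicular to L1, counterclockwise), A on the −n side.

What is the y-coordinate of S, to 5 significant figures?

36.196

Tangency of A1 to both parallel lines with radius 6.0 puts T and A at M ± 6.0·n: T = (-4.2352, 4.2500), A = (4.2352, -4.2500). Equal radii place R and S the same way about Z: R = Z + 6.0·n = (36.353, 44.696), S = Z − 6.0·n = (44.823, 36.196). So S.y = 36.196.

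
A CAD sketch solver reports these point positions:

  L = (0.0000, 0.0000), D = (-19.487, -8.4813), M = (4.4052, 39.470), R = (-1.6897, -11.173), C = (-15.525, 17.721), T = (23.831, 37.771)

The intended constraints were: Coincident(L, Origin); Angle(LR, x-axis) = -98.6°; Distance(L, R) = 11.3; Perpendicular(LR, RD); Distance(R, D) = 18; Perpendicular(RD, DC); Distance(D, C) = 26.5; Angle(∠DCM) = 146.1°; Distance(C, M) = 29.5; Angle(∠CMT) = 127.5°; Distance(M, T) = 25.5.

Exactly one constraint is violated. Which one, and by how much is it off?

Distance(M, T) = 25.5 — off by 6.00.

L = (0.00, 0.00) ✓; LR at -98.60° ✓; |LR| = 11.30 ✓; ∠(LR, RD) = 90.00° ✓; |RD| = 18.00 ✓; ∠(RD, DC) = 90.00° ✓; |DC| = 26.50 ✓; ∠DCM = 146.1° ✓; |CM| = 29.50 ✓; ∠CMT = 127.5° ✓; |MT| = 19.50 ✗.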